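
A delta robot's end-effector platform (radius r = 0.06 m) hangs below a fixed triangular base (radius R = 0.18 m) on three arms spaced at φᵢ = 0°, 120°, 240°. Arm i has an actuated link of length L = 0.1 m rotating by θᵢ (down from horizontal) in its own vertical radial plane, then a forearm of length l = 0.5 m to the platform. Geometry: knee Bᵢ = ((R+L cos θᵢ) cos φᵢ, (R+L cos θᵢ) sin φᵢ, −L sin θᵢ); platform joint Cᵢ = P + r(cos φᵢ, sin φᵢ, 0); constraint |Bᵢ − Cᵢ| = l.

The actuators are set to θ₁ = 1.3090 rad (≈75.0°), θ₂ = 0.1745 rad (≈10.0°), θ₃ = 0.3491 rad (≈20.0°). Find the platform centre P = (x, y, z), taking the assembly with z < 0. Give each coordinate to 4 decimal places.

(-0.1683, 0.0222, -0.4849)

φ1=0.0°: virtual centre (0.1459, 0.0000, -0.0966), radius l
arm 2 at φ=120.0°: ρ2 = 0.2185;  O2 = (-0.1092, 0.1892, -0.0174)
arm 3 at φ=240.0°: ρ3 = 0.2140;  O3 = (-0.1070, -0.1853, -0.0342)
|O₂|²−|O₁|² = 0.0174;  |O₃|²−|O₁|² = 0.0163
[-0.5102 0.3784 0.1585]·P = 0.0174;  [-0.5057 -0.3706 0.1248]·P = 0.0163
Cramer: x(z) = -0.0332+0.2785z;  y(z) = 0.0012-0.0433z
sphere 1 gives Az²+Bz+C=0 with A=1.0794, B=0.0933, C=-0.2086;  B²−4AC=0.9093;  roots -0.4849, 0.3985;  negative root z = -0.4849
x = -0.1683, y = 0.0222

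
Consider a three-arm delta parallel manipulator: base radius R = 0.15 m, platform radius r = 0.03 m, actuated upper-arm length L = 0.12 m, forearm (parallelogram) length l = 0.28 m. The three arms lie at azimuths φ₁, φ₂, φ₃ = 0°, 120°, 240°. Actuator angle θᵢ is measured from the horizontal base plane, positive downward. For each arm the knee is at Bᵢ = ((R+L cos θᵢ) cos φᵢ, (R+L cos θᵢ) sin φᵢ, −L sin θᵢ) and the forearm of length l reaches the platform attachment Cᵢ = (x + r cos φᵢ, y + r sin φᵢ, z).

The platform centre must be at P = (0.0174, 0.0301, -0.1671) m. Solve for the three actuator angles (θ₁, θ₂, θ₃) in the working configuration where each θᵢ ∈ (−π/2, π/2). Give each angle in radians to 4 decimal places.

φ1=0.0° → target in arm frame (0.0174, 0.0301)
  e−x'=0.1026;  (l²−L²−(e−x')²−y'²−z²)/2L = 0.1027
  √(A²+B²)=0.1961;  θ1 = -1.0201+1.0196 ≈ -0.0005
arm 2 (φ=120.0°): x'=0.0174, y'=-0.0301
  e−x'=0.1026;  (l²−L²−(e−x')²−y'²−z²)/2L = 0.1027
  γ=atan2(-0.1671,0.1026)=-1.0200;  ψ=arccos(0.5235)=1.0199;  θ2=γ+ψ≈-0.0001
φ3=240.0° → target in arm frame (-0.0348, 0.0000)
  A=0.1548, B=-0.1671, C=(l²−L²−A²−y'²−z²)/(2L)=0.0505
  γ=atan2(-0.1671,0.1548)=-0.8237;  ψ=arccos(0.2218)=1.3471;  θ3=γ+ψ≈0.5234

θ₁ = -0.0005, θ₂ = -0.0001, θ₃ = 0.5234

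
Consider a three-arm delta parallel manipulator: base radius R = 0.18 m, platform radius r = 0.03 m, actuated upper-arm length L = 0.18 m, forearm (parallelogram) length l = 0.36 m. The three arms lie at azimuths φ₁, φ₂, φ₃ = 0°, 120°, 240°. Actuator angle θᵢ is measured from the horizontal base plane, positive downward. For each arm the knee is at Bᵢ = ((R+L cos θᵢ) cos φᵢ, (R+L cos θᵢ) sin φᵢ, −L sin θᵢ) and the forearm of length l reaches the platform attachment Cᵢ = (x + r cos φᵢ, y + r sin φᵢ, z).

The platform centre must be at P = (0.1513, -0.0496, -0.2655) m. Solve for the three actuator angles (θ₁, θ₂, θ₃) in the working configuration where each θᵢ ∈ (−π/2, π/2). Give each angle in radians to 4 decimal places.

arm 1 (φ=0.0°): x'=0.1513, y'=-0.0496
  e−x'=-0.0013;  (l²−L²−(e−x')²−y'²−z²)/2L = 0.0674
  θ1 = atan2(B,A) + arccos(C/0.2655) = -0.2614
arm 2 (φ=120.0°): x'=-0.1186, y'=-0.1062
  e−x'=0.2686;  (l²−L²−(e−x')²−y'²−z²)/2L = -0.1576
  √(A²+B²)=0.3777;  θ2 = -0.7796+2.0012 ≈ 1.2216
rotate P by −φ3: (-0.0327, 0.1558, -0.2655)
  A=0.1827, B=-0.2655, C=(l²−L²−A²−y'²−z²)/(2L)=-0.0860
  θ3 = atan2(B,A) + arccos(C/0.3223) = 0.8727

θ₁ = -0.2614, θ₂ = 1.2216, θ₃ = 0.8727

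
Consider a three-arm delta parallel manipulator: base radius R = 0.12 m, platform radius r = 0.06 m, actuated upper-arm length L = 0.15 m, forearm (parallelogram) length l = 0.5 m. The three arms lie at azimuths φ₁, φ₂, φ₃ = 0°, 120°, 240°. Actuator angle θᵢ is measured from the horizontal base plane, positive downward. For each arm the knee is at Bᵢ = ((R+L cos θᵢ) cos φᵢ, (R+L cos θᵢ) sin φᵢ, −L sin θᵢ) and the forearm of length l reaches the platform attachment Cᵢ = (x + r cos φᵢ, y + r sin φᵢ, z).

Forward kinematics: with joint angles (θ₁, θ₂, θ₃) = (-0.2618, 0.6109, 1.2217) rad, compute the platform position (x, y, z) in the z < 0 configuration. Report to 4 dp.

φ1=0.0°: virtual centre (0.2049, 0.0000, 0.0388), radius l
arm 2 at φ=120.0°: ρ2 = 0.1829;  centre 2 = (-0.0914, 0.1584, -0.0860)
centre 3 = (0.1113·cos240.0°, 0.1113·sin240.0°, -0.1410) = (-0.0557, -0.0964, -0.1410)
eliminate P² terms by subtracting sphere 1 from 2 and 3
[-0.5926 0.3167 -0.2497]·P = -0.0026;  [-0.5211 -0.1928 -0.3596]·P = -0.0112
Cramer: x(z) = 0.0146-0.5801z;  y(z) = 0.0189-0.2970z
sphere 1 gives Az²+Bz+C=0 with A=1.4248, B=0.1320, C=-0.2119;  B²−4AC=1.2251;  roots -0.4347, 0.3421;  negative root z = -0.4347
x = 0.2668, y = 0.1480

(0.2668, 0.1480, -0.4347)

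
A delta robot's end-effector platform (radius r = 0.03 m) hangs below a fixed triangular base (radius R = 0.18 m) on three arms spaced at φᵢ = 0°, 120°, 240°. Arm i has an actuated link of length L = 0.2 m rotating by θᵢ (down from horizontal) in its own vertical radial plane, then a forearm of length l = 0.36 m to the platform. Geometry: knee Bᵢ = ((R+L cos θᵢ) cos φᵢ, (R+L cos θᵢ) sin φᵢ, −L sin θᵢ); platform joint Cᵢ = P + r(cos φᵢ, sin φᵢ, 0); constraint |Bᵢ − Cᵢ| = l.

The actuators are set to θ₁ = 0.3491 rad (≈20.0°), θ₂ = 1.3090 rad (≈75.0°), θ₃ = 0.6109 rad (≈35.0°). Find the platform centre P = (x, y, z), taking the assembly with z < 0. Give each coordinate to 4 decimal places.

arm 1 at φ=0.0°: ρ1 = 0.3379;  S1 = (0.3379, 0.0000, -0.0684)
φ2=120.0°: virtual centre (-0.1009, 0.1747, -0.1932), radius l
φ3=240.0°: virtual centre (-0.1569, -0.2718, -0.1147), radius l
subtract pairs → two planes through P
plane₁₂: -0.8776x+0.3495y+-0.2495z = -0.0409
det = 0.8229;  x = 0.0301+-0.2042z,  y = -0.0414+0.2013z
sphere 1 gives Az²+Bz+C=0 with A=1.0822, B=0.2459, C=-0.0284;  B²−4AC=0.1835;  roots -0.3115, 0.0843;  negative root z = -0.3115
x = 0.0936, y = -0.1041

(0.0936, -0.1041, -0.3115)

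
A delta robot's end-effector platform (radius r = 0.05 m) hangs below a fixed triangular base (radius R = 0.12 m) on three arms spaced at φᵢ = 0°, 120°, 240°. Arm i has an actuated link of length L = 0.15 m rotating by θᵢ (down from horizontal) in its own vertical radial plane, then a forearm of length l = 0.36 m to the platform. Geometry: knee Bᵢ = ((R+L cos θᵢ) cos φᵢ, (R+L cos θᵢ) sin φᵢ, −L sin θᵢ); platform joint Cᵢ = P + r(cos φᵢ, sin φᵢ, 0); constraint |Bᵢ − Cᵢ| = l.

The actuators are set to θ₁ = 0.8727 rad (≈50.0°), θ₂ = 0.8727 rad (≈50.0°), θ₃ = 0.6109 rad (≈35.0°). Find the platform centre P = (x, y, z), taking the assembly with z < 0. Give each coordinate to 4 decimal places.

(-0.0251, -0.0435, -0.4166)

φ1=0.0°: virtual centre (0.1664, 0.0000, -0.1149), radius l
φ2=120.0°: virtual centre (-0.0832, 0.1441, -0.1149), radius l
S3 = (0.1929·cos240.0°, 0.1929·sin240.0°, -0.0860) = (-0.0964, -0.1670, -0.0860)
subtract pairs → two planes through P
linear system: -0.4992x+0.2882y = 0.0000−0.0000z; -0.5257x+-0.3341y = 0.0037−0.0577z
det = 0.3183;  x = -0.0034+0.0523z,  y = -0.0058+0.0906z
into |P−S₁|² = l²: 1.0109z² + 0.2110z + -0.0875 = 0;  Δ = 0.3985;  z = -0.4166 or 0.2079 → z<0 root = -0.4166
x = -0.0251, y = -0.0435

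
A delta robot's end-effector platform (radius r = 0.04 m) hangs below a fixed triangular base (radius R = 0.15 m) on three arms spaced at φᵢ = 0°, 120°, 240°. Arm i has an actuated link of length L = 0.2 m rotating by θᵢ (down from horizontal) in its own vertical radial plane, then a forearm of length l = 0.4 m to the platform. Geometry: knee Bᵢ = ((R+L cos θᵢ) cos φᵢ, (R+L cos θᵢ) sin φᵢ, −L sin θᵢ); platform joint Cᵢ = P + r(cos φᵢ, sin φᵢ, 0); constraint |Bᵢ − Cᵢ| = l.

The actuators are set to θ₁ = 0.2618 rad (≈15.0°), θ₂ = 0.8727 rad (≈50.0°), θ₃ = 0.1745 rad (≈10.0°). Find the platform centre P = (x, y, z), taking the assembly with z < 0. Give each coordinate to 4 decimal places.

(0.0474, -0.1049, -0.3409)

centre 1 = (0.3032·cos0.0°, 0.3032·sin0.0°, -0.0518) = (0.3032, 0.0000, -0.0518)
φ2=120.0°: virtual centre (-0.1193, 0.2066, -0.1532), radius l
φ3=240.0°: virtual centre (-0.1535, -0.2658, -0.0347), radius l
eliminate P² terms by subtracting sphere 1 from 2 and 3
[-0.8449 0.4132 -0.2029]·P = -0.0142;  [-0.9133 -0.5317 0.0341]·P = 0.0008
Cramer: x(z) = 0.0087-0.1135z;  y(z) = -0.0166+0.2590z
sphere 1 gives Az²+Bz+C=0 with A=1.0800, B=0.1618, C=-0.0703;  B²−4AC=0.3300;  roots -0.3409, 0.1911;  negative root z = -0.3409
x = 0.0474, y = -0.1049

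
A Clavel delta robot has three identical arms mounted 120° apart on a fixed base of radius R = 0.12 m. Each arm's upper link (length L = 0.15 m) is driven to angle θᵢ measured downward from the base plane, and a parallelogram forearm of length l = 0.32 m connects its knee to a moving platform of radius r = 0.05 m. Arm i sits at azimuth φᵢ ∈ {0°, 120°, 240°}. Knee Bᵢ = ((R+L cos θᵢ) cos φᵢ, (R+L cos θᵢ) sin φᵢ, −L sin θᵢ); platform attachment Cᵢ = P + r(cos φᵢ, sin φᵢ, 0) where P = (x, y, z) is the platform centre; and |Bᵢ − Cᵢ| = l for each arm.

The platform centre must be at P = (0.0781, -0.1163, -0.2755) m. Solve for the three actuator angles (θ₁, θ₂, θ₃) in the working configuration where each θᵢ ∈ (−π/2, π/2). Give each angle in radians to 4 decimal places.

θ₁ = 0.0869, θ₂ = 1.0470, θ₃ = 0.1745

φ1=0.0° → target in arm frame (0.0781, -0.1163)
  A cos θ + B sin θ = C:  -0.0081·cos θ + -0.2755·sin θ = -0.0320
  γ=atan2(-0.2755,-0.0081)=-1.6002;  ψ=arccos(-0.1160)=1.6871;  θ1=γ+ψ≈0.0869
arm 2 (φ=120.0°): x'=-0.1398, y'=-0.0095
  e−x'=0.2098;  (l²−L²−(e−x')²−y'²−z²)/2L = -0.1336
  γ=atan2(-0.2755,0.2098)=-0.9200;  ψ=arccos(-0.3860)=1.9670;  θ2=γ+ψ≈1.0470
rotate P by −φ3: (0.0617, 0.1258, -0.2755)
  A=0.0083, B=-0.2755, C=(l²−L²−A²−y'²−z²)/(2L)=-0.0396
  √(A²+B²)=0.2756;  θ3 = -1.5406+1.7151 ≈ 0.1745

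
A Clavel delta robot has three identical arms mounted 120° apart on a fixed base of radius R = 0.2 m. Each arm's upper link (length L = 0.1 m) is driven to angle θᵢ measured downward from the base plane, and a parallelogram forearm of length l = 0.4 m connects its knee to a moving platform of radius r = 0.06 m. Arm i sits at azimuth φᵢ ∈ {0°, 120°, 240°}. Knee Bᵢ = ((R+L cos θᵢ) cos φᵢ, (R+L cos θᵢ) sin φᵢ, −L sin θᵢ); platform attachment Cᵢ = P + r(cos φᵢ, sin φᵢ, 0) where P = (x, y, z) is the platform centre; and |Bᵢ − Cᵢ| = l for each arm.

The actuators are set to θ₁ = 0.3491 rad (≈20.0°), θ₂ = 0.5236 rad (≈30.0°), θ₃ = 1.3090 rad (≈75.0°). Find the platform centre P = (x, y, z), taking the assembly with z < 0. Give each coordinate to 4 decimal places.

(0.0683, 0.0843, -0.3884)

φ1=0.0°: virtual centre (0.2340, 0.0000, -0.0342), radius l
φ2=120.0°: virtual centre (-0.1133, 0.1962, -0.0500), radius l
φ3=240.0°: virtual centre (-0.0829, -0.1437, -0.0966), radius l
|centre ₂|²−|centre ₁|² = -0.0021;  |centre ₃|²−|centre ₁|² = -0.0191
[-0.6945 0.3925 -0.0316]·P = -0.0021;  [-0.6338 -0.2873 -0.1248]·P = -0.0191
det = 0.4483;  x = 0.0180+-0.1295z,  y = 0.0266+-0.1486z
into |P−centre ₁|² = l²: 1.0389z² + 0.1164z + -0.1115 = 0;  Δ = 0.4768;  z = -0.3884 or 0.2763 → z<0 root = -0.3884
x = 0.0683, y = 0.0843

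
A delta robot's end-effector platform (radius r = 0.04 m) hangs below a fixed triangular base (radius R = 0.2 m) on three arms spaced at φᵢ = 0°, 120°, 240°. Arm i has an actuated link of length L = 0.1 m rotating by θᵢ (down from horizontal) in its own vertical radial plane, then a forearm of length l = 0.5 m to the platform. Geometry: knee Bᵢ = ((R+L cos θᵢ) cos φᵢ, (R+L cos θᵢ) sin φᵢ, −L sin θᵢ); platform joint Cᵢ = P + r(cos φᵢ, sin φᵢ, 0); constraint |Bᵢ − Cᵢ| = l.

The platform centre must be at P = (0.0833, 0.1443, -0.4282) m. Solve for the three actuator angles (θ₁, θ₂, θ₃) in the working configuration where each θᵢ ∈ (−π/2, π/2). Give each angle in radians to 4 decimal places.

φ1=0.0° → target in arm frame (0.0833, 0.1443)
  A=0.0767, B=-0.4282, C=(l²−L²−A²−y'²−z²)/(2L)=0.1497
  θ1 = atan2(B,A) + arccos(C/0.4350) = -0.1741
arm 2 (φ=120.0°): x'=0.0833, y'=-0.1443
  e−x'=0.0767;  (l²−L²−(e−x')²−y'²−z²)/2L = 0.1497
  θ2 = atan2(B,A) + arccos(C/0.4350) = -0.1742
φ3=240.0° → target in arm frame (-0.1666, 0.0000)
  A cos θ + B sin θ = C:  0.3266·cos θ + -0.4282·sin θ = -0.2502
  γ=atan2(-0.4282,0.3266)=-0.9192;  ψ=arccos(-0.4645)=2.0539;  θ3=γ+ψ≈1.1347

θ₁ = -0.1741, θ₂ = -0.1742, θ₃ = 1.1347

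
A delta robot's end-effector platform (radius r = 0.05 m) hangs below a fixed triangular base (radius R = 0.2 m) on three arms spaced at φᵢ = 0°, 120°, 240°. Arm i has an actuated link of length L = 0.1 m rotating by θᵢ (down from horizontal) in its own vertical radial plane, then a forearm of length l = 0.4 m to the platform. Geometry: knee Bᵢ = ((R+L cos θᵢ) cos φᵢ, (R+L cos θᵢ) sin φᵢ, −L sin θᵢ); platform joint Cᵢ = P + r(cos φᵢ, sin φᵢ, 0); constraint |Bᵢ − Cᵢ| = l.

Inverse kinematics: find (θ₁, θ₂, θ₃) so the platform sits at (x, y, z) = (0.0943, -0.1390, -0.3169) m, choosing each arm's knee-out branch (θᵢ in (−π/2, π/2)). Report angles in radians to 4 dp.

θ₁ = -0.2616, θ₂ = 1.3964, θ₃ = -0.0874

rotate P by −φ1: (0.0943, -0.1390, -0.3169)
  A=0.0557, B=-0.3169, C=(l²−L²−A²−y'²−z²)/(2L)=0.1358
  γ=atan2(-0.3169,0.0557)=-1.3968;  ψ=arccos(0.4219)=1.1352;  θ1=γ+ψ≈-0.2616
arm 2 (φ=120.0°): x'=-0.1675, y'=-0.0122
  e−x'=0.3175;  (l²−L²−(e−x')²−y'²−z²)/2L = -0.2570
  θ2 = atan2(B,A) + arccos(C/0.4486) = 1.3964
φ3=240.0° → target in arm frame (0.0732, 0.1512)
  A cos θ + B sin θ = C:  0.0768·cos θ + -0.3169·sin θ = 0.1041
  γ=atan2(-0.3169,0.0768)=-1.3331;  ψ=arccos(0.3194)=1.2457;  θ3=γ+ψ≈-0.0874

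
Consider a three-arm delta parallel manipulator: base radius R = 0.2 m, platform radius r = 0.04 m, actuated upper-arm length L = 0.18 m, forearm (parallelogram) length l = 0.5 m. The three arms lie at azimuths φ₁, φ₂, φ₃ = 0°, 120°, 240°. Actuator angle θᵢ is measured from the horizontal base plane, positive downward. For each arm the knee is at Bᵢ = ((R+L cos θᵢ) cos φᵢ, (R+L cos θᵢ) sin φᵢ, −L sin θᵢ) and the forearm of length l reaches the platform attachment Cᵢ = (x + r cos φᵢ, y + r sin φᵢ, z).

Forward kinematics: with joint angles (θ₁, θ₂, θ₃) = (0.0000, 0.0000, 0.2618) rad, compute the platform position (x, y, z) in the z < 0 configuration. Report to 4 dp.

(0.0186, 0.0322, -0.3817)

arm 1 at φ=0.0°: e+L cos θ1 = 0.3400;  S1 = (0.3400, 0.0000, 0.0000)
φ2=120.0°: virtual centre (-0.1700, 0.2944, 0.0000), radius l
S3 = (0.3339·cos240.0°, 0.3339·sin240.0°, -0.0466) = (-0.1669, -0.2891, -0.0466)
subtract pairs → two planes through P
linear system: -1.0200x+0.5889y = 0.0000−0.0000z; -1.0139x+-0.5783y = -0.0020−-0.0932z
Cramer: x(z) = 0.0010-0.0462z;  y(z) = 0.0017-0.0801z
into |P−S₁|² = l²: 1.0085z² + 0.0311z + -0.1351 = 0;  Δ = 0.5458;  z = -0.3817 or 0.3509 → z<0 root = -0.3817
x = 0.0186, y = 0.0322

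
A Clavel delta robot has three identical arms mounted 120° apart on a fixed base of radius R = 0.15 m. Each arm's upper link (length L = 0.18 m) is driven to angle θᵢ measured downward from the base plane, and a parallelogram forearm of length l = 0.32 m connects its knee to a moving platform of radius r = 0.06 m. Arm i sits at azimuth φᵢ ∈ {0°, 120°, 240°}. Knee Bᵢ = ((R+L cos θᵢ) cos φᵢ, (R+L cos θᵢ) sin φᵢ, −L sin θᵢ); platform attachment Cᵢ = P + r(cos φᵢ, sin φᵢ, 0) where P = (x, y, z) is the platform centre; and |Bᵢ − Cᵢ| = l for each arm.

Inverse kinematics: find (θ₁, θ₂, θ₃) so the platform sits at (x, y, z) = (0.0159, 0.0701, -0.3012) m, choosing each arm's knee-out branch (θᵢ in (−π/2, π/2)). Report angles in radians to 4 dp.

arm 1 (φ=0.0°): x'=0.0159, y'=0.0701
  e−x'=0.0741;  (l²−L²−(e−x')²−y'²−z²)/2L = -0.0865
  γ=atan2(-0.3012,0.0741)=-1.3296;  ψ=arccos(-0.2787)=1.8533;  θ1=γ+ψ≈0.5237
arm 2 (φ=120.0°): x'=0.0528, y'=-0.0488
  e−x'=0.0372;  (l²−L²−(e−x')²−y'²−z²)/2L = -0.0680
  √(A²+B²)=0.3035;  θ2 = -1.4478+1.7969 ≈ 0.3491
arm 3 (φ=240.0°): x'=-0.0687, y'=-0.0213
  A=0.1587, B=-0.3012, C=(l²−L²−A²−y'²−z²)/(2L)=-0.1287
  γ=atan2(-0.3012,0.1587)=-1.0860;  ψ=arccos(-0.3782)=1.9586;  θ3=γ+ψ≈0.8726

θ₁ = 0.5237, θ₂ = 0.3491, θ₃ = 0.8726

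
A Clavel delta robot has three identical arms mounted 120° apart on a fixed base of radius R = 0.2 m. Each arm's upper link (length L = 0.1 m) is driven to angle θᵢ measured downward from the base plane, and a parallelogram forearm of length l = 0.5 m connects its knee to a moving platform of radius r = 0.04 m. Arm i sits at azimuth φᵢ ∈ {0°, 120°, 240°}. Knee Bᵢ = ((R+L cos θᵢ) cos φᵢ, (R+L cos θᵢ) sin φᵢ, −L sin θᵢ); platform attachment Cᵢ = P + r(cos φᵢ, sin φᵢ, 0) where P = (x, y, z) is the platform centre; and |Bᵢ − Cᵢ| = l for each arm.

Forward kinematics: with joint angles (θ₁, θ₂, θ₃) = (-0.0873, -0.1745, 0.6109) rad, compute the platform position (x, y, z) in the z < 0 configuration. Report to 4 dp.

arm 1 at φ=0.0°: (R−r)+L cos θ1 = 0.2596;  O1 = (0.2596, 0.0000, 0.0087)
O2 = (0.2585·cos120.0°, 0.2585·sin120.0°, 0.0174) = (-0.1292, 0.2239, 0.0174)
φ3=240.0°: virtual centre (-0.1210, -0.2095, -0.0574), radius l
|O₂|²−|O₁|² = -0.0004;  |O₃|²−|O₁|² = -0.0057
linear system: -0.7777x+0.4477y = -0.0004−0.0173z; -0.7612x+-0.4190y = -0.0057−-0.1322z
Cramer: x(z) = 0.0040-0.0779z;  y(z) = 0.0062-0.1739z
into |P−O₁|² = l²: 1.0363z² + 0.0202z + -0.1846 = 0;  Δ = 0.7655;  z = -0.4319 or 0.4124 → z<0 root = -0.4319
x = 0.0377, y = 0.0813

(0.0377, 0.0813, -0.4319)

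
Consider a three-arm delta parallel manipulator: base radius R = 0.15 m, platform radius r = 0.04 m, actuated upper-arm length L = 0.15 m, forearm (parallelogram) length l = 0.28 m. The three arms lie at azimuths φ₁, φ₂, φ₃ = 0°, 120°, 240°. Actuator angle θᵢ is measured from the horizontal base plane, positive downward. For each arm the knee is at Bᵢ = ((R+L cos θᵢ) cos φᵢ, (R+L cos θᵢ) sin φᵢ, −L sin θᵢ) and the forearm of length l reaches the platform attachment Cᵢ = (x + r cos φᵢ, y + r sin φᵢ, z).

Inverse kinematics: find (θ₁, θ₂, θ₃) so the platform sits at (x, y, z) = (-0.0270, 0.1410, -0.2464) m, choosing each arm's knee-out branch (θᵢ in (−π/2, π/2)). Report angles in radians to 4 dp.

arm 1 (φ=0.0°): x'=-0.0270, y'=0.1410
  e−x'=0.1370;  (l²−L²−(e−x')²−y'²−z²)/2L = -0.1449
  θ1 = atan2(B,A) + arccos(C/0.2819) = 1.0471
rotate P by −φ2: (0.1356, -0.0471, -0.2464)
  e−x'=-0.0256;  (l²−L²−(e−x')²−y'²−z²)/2L = -0.0256
  θ2 = atan2(B,A) + arccos(C/0.2477) = 0.0001
rotate P by −φ3: (-0.1086, -0.0939, -0.2464)
  A cos θ + B sin θ = C:  0.2186·cos θ + -0.2464·sin θ = -0.2047
  √(A²+B²)=0.3294;  θ3 = -0.8451+2.2415 ≈ 1.3964

θ₁ = 1.0471, θ₂ = 0.0001, θ₃ = 1.3964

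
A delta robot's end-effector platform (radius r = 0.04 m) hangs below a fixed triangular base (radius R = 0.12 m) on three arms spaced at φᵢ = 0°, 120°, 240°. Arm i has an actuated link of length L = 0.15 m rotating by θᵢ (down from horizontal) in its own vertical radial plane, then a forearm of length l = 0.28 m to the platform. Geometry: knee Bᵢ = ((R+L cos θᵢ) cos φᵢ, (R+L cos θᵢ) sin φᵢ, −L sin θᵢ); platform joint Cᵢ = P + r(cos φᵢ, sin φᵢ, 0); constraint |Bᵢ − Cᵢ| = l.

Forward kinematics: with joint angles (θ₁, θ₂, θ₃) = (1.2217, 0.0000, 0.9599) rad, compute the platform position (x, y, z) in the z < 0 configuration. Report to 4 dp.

(-0.1014, 0.0990, -0.2611)

O1 = (0.1313·cos0.0°, 0.1313·sin0.0°, -0.1410) = (0.1313, 0.0000, -0.1410)
φ2=120.0°: virtual centre (-0.1150, 0.1992, 0.0000), radius l
φ3=240.0°: virtual centre (-0.0830, -0.1438, -0.1229), radius l
|O₂|²−|O₁|² = 0.0158;  |O₃|²−|O₁|² = 0.0056
linear system: -0.4926x+0.3984y = 0.0158−0.2819z; -0.4287x+-0.2876y = 0.0056−0.0362z
Cramer: x(z) = -0.0216+0.3056z;  y(z) = 0.0129-0.3297z
sphere 1 gives Az²+Bz+C=0 with A=1.2021, B=0.1799, C=-0.0350;  B²−4AC=0.2006;  roots -0.2611, 0.1114;  negative root z = -0.2611
x = -0.1014, y = 0.0990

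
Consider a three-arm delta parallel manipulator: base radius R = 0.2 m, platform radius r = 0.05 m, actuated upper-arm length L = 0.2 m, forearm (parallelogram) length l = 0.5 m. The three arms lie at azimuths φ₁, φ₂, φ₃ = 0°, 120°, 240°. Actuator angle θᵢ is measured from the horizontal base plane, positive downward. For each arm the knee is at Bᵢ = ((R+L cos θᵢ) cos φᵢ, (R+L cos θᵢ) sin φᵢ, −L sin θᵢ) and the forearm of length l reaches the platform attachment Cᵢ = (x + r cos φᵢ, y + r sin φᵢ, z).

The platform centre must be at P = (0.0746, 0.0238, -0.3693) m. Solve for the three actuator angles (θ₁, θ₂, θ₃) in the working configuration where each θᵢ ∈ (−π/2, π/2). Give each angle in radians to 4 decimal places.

θ₁ = -0.2618, θ₂ = 0.1747, θ₃ = 0.3491

rotate P by −φ1: (0.0746, 0.0238, -0.3693)
  e−x'=0.0754;  (l²−L²−(e−x')²−y'²−z²)/2L = 0.1684
  γ=atan2(-0.3693,0.0754)=-1.3694;  ψ=arccos(0.4468)=1.1076;  θ1=γ+ψ≈-0.2618
arm 2 (φ=120.0°): x'=-0.0167, y'=-0.0765
  A cos θ + B sin θ = C:  0.1667·cos θ + -0.3693·sin θ = 0.0999
  √(A²+B²)=0.4052;  θ2 = -1.1468+1.3215 ≈ 0.1747
arm 3 (φ=240.0°): x'=-0.0579, y'=0.0527
  e−x'=0.2079;  (l²−L²−(e−x')²−y'²−z²)/2L = 0.0690
  θ3 = atan2(B,A) + arccos(C/0.4238) = 0.3491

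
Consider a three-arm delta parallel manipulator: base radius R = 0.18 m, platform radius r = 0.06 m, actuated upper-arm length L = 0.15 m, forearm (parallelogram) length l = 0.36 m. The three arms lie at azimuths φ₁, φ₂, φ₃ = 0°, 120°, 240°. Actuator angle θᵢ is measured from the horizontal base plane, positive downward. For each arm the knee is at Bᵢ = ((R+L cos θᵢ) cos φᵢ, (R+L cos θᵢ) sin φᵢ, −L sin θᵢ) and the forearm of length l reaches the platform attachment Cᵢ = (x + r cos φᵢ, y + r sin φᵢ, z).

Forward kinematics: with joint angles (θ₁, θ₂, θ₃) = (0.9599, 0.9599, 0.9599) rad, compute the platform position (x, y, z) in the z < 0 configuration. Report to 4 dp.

(0.0000, 0.0000, -0.4181)

centre 1 = (0.2060·cos0.0°, 0.2060·sin0.0°, -0.1229) = (0.2060, 0.0000, -0.1229)
arm 2 at φ=120.0°: ρ2 = 0.2060;  centre 2 = (-0.1030, 0.1784, -0.1229)
φ3=240.0°: virtual centre (-0.1030, -0.1784, -0.1229), radius l
eliminate P² terms by subtracting sphere 1 from 2 and 3
plane₁₂: -0.6181x+0.3569y+0.0000z = 0.0000
det = 0.4412;  x = 0.0000+0.0000z,  y = 0.0000+0.0000z
into |P−centre ₁|² = l²: 1.0000z² + 0.2457z + -0.0721 = 0;  Δ = 0.3486;  z = -0.4181 or 0.1723 → z<0 root = -0.4181
x = 0.0000, y = 0.0000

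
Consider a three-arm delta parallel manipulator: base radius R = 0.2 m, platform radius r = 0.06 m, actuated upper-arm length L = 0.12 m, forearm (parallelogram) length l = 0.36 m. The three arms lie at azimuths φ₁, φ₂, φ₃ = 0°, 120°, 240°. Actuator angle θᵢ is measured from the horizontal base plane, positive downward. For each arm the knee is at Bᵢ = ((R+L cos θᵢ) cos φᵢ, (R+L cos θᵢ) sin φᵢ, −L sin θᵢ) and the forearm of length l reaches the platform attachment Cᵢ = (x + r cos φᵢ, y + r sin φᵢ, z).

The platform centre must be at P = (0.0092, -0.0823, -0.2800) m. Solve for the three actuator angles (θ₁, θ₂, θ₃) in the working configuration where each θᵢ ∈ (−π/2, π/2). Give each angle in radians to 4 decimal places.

arm 1 (φ=0.0°): x'=0.0092, y'=-0.0823
  e−x'=0.1308;  (l²−L²−(e−x')²−y'²−z²)/2L = 0.0538
  θ1 = atan2(B,A) + arccos(C/0.3090) = 0.2620
arm 2 (φ=120.0°): x'=-0.0759, y'=0.0332
  A cos θ + B sin θ = C:  0.2159·cos θ + -0.2800·sin θ = -0.0454
  √(A²+B²)=0.3536;  θ2 = -0.9140+1.6996 ≈ 0.7856
rotate P by −φ3: (0.0667, 0.0491, -0.2800)
  A=0.0733, B=-0.2800, C=(l²−L²−A²−y'²−z²)/(2L)=0.1209
  θ3 = atan2(B,A) + arccos(C/0.2894) = -0.1747

θ₁ = 0.2620, θ₂ = 0.7856, θ₃ = -0.1747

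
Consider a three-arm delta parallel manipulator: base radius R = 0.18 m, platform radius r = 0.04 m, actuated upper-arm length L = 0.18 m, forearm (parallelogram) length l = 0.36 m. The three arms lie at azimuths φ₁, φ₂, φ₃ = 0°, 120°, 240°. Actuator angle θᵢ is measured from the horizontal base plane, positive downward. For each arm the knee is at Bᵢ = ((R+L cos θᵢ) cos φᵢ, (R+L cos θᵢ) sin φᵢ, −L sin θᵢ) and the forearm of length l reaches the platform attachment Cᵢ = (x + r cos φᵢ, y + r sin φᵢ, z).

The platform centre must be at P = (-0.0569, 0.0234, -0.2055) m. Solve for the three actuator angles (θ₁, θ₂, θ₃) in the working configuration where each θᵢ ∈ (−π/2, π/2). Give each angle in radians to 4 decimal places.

θ₁ = 0.6107, θ₂ = -0.1748, θ₃ = 0.1747

φ1=0.0° → target in arm frame (-0.0569, 0.0234)
  A cos θ + B sin θ = C:  0.1969·cos θ + -0.2055·sin θ = 0.0435
  γ=atan2(-0.2055,0.1969)=-0.8068;  ψ=arccos(0.1528)=1.4174;  θ1=γ+ψ≈0.6107
φ2=120.0° → target in arm frame (0.0487, 0.0376)
  A=0.0913, B=-0.2055, C=(l²−L²−A²−y'²−z²)/(2L)=0.1256
  θ2 = atan2(B,A) + arccos(C/0.2249) = -0.1748
φ3=240.0° → target in arm frame (0.0082, -0.0610)
  e−x'=0.1318;  (l²−L²−(e−x')²−y'²−z²)/2L = 0.0941
  γ=atan2(-0.2055,0.1318)=-1.0005;  ψ=arccos(0.3854)=1.1751;  θ3=γ+ψ≈0.1747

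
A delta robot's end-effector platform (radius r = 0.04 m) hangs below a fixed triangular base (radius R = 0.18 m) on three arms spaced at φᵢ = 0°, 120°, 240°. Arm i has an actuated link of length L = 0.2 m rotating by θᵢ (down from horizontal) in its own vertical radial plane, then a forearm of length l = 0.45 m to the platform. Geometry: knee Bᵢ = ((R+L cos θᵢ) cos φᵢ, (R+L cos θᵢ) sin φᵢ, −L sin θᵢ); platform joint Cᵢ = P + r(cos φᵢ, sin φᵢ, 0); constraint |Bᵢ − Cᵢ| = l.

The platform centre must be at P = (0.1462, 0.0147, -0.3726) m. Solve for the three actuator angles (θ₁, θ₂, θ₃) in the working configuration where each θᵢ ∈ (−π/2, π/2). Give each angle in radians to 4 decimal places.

θ₁ = -0.1744, θ₂ = 0.6983, θ₃ = 0.7856

φ1=0.0° → target in arm frame (0.1462, 0.0147)
  A cos θ + B sin θ = C:  -0.0062·cos θ + -0.3726·sin θ = 0.0585
  θ1 = atan2(B,A) + arccos(C/0.3727) = -0.1744
φ2=120.0° → target in arm frame (-0.0604, -0.1340)
  A=0.2004, B=-0.3726, C=(l²−L²−A²−y'²−z²)/(2L)=-0.0861
  γ=atan2(-0.3726,0.2004)=-1.0774;  ψ=arccos(-0.2034)=1.7757;  θ2=γ+ψ≈0.6983
φ3=240.0° → target in arm frame (-0.0858, 0.1193)
  A=0.2258, B=-0.3726, C=(l²−L²−A²−y'²−z²)/(2L)=-0.1039
  γ=atan2(-0.3726,0.2258)=-1.0259;  ψ=arccos(-0.2384)=1.8115;  θ3=γ+ψ≈0.7856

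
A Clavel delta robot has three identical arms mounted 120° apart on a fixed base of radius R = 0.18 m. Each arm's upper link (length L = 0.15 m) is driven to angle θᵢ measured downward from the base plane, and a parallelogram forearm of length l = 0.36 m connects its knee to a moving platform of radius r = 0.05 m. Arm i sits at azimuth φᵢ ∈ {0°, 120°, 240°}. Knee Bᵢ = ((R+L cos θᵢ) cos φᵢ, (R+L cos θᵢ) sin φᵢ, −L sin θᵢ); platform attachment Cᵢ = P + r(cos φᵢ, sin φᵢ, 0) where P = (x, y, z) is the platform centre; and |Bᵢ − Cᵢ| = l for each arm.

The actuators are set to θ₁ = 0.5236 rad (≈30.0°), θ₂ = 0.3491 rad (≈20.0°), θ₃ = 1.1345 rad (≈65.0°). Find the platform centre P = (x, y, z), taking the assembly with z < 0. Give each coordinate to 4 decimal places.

arm 1 at φ=0.0°: ρ1 = 0.2599;  S1 = (0.2599, 0.0000, -0.0750)
φ2=120.0°: virtual centre (-0.1355, 0.2347, -0.0513), radius l
S3 = (0.1934·cos240.0°, 0.1934·sin240.0°, -0.1359) = (-0.0967, -0.1675, -0.1359)
|S₂|²−|S₁|² = 0.0029;  |S₃|²−|S₁|² = -0.0173
linear system: -0.7908x+0.4693y = 0.0029−0.0474z; -0.7132x+-0.3350y = -0.0173−-0.1219z
det = 0.5996;  x = 0.0119+-0.0689z,  y = 0.0262+-0.2171z
quadratic in z: (1.0519)z²+(0.1728)z+(-0.0618)=0, √Δ=0.5384 → z ∈ {-0.3381, 0.1738}; z = -0.3381 (taking z<0)
x = 0.0352, y = 0.0996

(0.0352, 0.0996, -0.3381)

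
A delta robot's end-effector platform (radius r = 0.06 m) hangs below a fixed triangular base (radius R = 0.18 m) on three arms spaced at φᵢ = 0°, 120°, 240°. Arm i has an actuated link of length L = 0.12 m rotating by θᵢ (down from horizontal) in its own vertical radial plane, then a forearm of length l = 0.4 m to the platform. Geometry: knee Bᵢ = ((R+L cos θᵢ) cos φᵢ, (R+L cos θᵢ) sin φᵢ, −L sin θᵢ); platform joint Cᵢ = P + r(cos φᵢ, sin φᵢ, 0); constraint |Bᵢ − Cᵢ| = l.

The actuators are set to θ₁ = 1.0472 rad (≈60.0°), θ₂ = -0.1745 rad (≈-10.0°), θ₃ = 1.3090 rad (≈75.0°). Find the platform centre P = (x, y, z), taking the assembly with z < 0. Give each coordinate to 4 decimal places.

(-0.0584, 0.1749, -0.3733)

φ1=0.0°: virtual centre (0.1800, 0.0000, -0.1039), radius l
arm 2 at φ=120.0°: e+L cos θ2 = 0.2382;  centre 2 = (-0.1191, 0.2063, 0.0208)
centre 3 = (0.1511·cos240.0°, 0.1511·sin240.0°, -0.1159) = (-0.0755, -0.1308, -0.1159)
eliminate P² terms by subtracting sphere 1 from 2 and 3
linear system: -0.5982x+0.4125y = 0.0140−0.2495z; -0.5111x+-0.2616y = -0.0069−-0.0240z
Cramer: x(z) = -0.0021+0.1508z;  y(z) = 0.0307-0.3862z
into |P−centre ₁|² = l²: 1.1719z² + 0.1292z + -0.1151 = 0;  Δ = 0.5561;  z = -0.3733 or 0.2631 → z<0 root = -0.3733
x = -0.0584, y = 0.1749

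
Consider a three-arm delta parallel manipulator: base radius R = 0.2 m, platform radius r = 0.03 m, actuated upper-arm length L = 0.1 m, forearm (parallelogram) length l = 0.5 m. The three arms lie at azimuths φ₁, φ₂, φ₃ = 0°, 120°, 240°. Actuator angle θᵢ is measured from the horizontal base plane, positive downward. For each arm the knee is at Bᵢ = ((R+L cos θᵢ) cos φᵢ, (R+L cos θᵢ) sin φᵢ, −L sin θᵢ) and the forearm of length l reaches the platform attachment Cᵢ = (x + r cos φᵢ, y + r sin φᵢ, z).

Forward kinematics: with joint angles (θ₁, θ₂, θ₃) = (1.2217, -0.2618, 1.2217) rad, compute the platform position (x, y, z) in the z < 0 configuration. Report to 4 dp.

φ1=0.0°: virtual centre (0.2042, 0.0000, -0.0940), radius l
φ2=120.0°: virtual centre (-0.1333, 0.2309, 0.0259), radius l
arm 3 at φ=240.0°: ρ3 = 0.2042;  S3 = (-0.1021, -0.1768, -0.0940)
subtract pairs → two planes through P
plane₁₂: -0.6750x+0.4618y+0.2397z = 0.0212
det = 0.5216;  x = -0.0144+0.1625z,  y = 0.0249+-0.2815z
quadratic in z: (1.1057)z²+(0.1029)z+(-0.1928)=0, √Δ=0.9290 → z ∈ {-0.4666, 0.3736}; z = -0.4666 (taking z<0)
x = -0.0902, y = 0.1563

(-0.0902, 0.1563, -0.4666)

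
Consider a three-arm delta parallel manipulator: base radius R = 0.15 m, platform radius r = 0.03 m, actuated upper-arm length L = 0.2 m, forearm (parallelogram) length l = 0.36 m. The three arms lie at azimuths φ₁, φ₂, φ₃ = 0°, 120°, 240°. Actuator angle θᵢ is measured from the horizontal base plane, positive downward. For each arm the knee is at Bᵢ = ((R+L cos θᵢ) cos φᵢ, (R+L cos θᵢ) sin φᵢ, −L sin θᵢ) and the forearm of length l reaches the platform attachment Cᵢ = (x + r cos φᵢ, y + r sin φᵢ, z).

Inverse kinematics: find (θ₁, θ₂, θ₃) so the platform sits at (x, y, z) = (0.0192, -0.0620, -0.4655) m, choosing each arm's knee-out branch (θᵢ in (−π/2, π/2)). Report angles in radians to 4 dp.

θ₁ = 1.0472, θ₂ = 1.3091, θ₃ = 0.9600

φ1=0.0° → target in arm frame (0.0192, -0.0620)
  A cos θ + B sin θ = C:  0.1008·cos θ + -0.4655·sin θ = -0.3527
  θ1 = atan2(B,A) + arccos(C/0.4763) = 1.0472
arm 2 (φ=120.0°): x'=-0.0633, y'=0.0144
  A cos θ + B sin θ = C:  0.1833·cos θ + -0.4655·sin θ = -0.4022
  √(A²+B²)=0.5003;  θ2 = -1.1957+2.5048 ≈ 1.3091
rotate P by −φ3: (0.0441, 0.0476, -0.4655)
  e−x'=0.0759;  (l²−L²−(e−x')²−y'²−z²)/2L = -0.3378
  θ3 = atan2(B,A) + arccos(C/0.4716) = 0.9600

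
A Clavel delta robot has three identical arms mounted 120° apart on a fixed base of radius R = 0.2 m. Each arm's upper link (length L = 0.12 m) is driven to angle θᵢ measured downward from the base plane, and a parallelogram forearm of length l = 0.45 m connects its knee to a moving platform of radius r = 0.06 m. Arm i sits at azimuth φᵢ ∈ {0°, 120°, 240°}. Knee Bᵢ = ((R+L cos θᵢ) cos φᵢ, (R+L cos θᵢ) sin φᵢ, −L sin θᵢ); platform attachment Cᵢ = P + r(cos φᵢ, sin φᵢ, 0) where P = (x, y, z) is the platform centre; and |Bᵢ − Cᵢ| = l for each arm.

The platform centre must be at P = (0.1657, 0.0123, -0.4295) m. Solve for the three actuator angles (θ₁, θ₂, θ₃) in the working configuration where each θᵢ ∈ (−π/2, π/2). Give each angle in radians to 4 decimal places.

φ1=0.0° → target in arm frame (0.1657, 0.0123)
  A=-0.0257, B=-0.4295, C=(l²−L²−A²−y'²−z²)/(2L)=0.0117
  √(A²+B²)=0.4303;  θ1 = -1.6306+1.5435 ≈ -0.0871
arm 2 (φ=120.0°): x'=-0.0722, y'=-0.1497
  e−x'=0.2122;  (l²−L²−(e−x')²−y'²−z²)/2L = -0.2658
  θ2 = atan2(B,A) + arccos(C/0.4791) = 1.0471
φ3=240.0° → target in arm frame (-0.0935, 0.1374)
  A cos θ + B sin θ = C:  0.2335·cos θ + -0.4295·sin θ = -0.2907
  √(A²+B²)=0.4889;  θ3 = -1.0728+2.2075 ≈ 1.1347

θ₁ = -0.0871, θ₂ = 1.0471, θ₃ = 1.1347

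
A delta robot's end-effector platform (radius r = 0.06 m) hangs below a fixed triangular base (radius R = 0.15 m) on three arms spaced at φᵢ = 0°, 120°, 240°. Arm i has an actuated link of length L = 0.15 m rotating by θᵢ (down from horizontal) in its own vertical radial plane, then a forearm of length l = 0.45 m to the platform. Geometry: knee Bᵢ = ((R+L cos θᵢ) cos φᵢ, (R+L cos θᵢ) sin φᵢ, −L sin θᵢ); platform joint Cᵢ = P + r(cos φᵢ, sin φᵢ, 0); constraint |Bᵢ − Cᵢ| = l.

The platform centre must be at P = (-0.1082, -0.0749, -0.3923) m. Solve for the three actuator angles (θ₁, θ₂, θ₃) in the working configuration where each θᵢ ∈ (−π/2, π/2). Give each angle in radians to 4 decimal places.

θ₁ = 0.6108, θ₂ = 0.2617, θ₃ = -0.2621

φ1=0.0° → target in arm frame (-0.1082, -0.0749)
  A=0.1982, B=-0.3923, C=(l²−L²−A²−y'²−z²)/(2L)=-0.0626
  √(A²+B²)=0.4395;  θ1 = -1.1030+1.7138 ≈ 0.6108
arm 2 (φ=120.0°): x'=-0.0108, y'=0.1312
  e−x'=0.1008;  (l²−L²−(e−x')²−y'²−z²)/2L = -0.0042
  γ=atan2(-0.3923,0.1008)=-1.3194;  ψ=arccos(-0.0103)=1.5811;  θ2=γ+ψ≈0.2617
arm 3 (φ=240.0°): x'=0.1190, y'=-0.0563
  e−x'=-0.0290;  (l²−L²−(e−x')²−y'²−z²)/2L = 0.0737
  θ3 = atan2(B,A) + arccos(C/0.3934) = -0.2621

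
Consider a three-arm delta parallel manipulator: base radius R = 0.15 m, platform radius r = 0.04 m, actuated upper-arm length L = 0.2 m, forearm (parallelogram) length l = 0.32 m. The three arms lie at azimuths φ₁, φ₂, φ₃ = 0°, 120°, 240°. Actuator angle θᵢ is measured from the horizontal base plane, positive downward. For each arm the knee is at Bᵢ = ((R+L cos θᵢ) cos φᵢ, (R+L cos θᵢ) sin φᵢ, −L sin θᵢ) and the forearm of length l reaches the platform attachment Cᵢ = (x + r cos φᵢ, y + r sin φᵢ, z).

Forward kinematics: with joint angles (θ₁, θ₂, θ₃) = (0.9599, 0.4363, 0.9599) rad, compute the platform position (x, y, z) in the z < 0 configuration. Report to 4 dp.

O1 = (0.2247·cos0.0°, 0.2247·sin0.0°, -0.1638) = (0.2247, 0.0000, -0.1638)
O2 = (0.2913·cos120.0°, 0.2913·sin120.0°, -0.0845) = (-0.1456, 0.2522, -0.0845)
arm 3 at φ=240.0°: e+L cos θ3 = 0.2247;  O3 = (-0.1124, -0.1946, -0.1638)
|O₂|²−|O₁|² = 0.0146;  |O₃|²−|O₁|² = 0.0000
linear system: -0.7407x+0.5045y = 0.0146−0.1586z; -0.6742x+-0.3892y = 0.0000−0.0000z
Cramer: x(z) = -0.0091+0.0982z;  y(z) = 0.0157-0.1702z
quadratic in z: (1.0386)z²+(0.2764)z+(-0.0207)=0, √Δ=0.4027 → z ∈ {-0.3269, 0.0608}; z = -0.3269 (taking z<0)
x = -0.0412, y = 0.0713

(-0.0412, 0.0713, -0.3269)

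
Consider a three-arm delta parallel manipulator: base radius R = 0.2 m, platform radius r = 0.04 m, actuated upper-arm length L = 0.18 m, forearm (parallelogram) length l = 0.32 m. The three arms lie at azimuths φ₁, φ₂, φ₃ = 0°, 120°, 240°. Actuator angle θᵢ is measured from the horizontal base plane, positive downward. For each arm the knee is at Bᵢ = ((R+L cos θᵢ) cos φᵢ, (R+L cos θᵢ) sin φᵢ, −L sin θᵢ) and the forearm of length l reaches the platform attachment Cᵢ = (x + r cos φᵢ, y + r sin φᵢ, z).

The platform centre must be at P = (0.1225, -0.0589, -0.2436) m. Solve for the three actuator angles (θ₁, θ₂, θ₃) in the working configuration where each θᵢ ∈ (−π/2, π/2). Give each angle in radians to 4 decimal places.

θ₁ = 0.0875, θ₂ = 1.3962, θ₃ = 0.9600

φ1=0.0° → target in arm frame (0.1225, -0.0589)
  A=0.0375, B=-0.2436, C=(l²−L²−A²−y'²−z²)/(2L)=0.0161
  √(A²+B²)=0.2465;  θ1 = -1.4181+1.5056 ≈ 0.0875
rotate P by −φ2: (-0.1123, -0.0766, -0.2436)
  A=0.2723, B=-0.2436, C=(l²−L²−A²−y'²−z²)/(2L)=-0.1926
  γ=atan2(-0.2436,0.2723)=-0.7299;  ψ=arccos(-0.5272)=2.1261;  θ2=γ+ψ≈1.3962
rotate P by −φ3: (-0.0102, 0.1355, -0.2436)
  e−x'=0.1702;  (l²−L²−(e−x')²−y'²−z²)/2L = -0.1019
  √(A²+B²)=0.2972;  θ3 = -0.9608+1.9209 ≈ 0.9600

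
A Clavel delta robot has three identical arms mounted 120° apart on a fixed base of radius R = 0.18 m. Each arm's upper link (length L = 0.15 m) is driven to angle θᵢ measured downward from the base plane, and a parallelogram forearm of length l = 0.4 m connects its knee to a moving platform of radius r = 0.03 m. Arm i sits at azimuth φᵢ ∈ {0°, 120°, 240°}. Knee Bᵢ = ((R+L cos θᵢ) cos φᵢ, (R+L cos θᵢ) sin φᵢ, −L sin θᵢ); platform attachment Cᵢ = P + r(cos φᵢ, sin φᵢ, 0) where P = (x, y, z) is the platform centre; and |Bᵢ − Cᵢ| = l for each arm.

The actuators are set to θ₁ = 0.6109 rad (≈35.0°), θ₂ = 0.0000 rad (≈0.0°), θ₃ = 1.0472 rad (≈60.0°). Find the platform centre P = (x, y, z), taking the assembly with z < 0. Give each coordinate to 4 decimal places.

arm 1 at φ=0.0°: (R−r)+L cos θ1 = 0.2729;  centre 1 = (0.2729, 0.0000, -0.0860)
centre 2 = (0.3000·cos120.0°, 0.3000·sin120.0°, 0.0000) = (-0.1500, 0.2598, 0.0000)
φ3=240.0°: virtual centre (-0.1125, -0.1949, -0.1299), radius l
eliminate P² terms by subtracting sphere 1 from 2 and 3
linear system: -0.8457x+0.5196y = 0.0081−0.1721z; -0.7707x+-0.3897y = -0.0144−-0.0877z
Cramer: x(z) = 0.0059+0.0294z;  y(z) = 0.0252-0.2833z
into |P−centre ₁|² = l²: 1.0811z² + 0.1421z + -0.0807 = 0;  Δ = 0.3691;  z = -0.3467 or 0.2153 → z<0 root = -0.3467
x = -0.0043, y = 0.1234

(-0.0043, 0.1234, -0.3467)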